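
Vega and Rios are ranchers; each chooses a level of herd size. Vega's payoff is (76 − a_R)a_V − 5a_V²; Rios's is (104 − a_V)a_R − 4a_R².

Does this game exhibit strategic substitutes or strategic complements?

Expanding Vega's payoff: 76a_V − a_Ra_V − 5a_V².
∂π/∂a_V = 76 − a_R − 10a_V = 0, so a_V = 7.6 − 0.1a_R.
The best-response slope da_V/da_R = −0.1 < 0: the reaction function is downward-sloping, so the choices are strategic substitutes.

strategic substitutes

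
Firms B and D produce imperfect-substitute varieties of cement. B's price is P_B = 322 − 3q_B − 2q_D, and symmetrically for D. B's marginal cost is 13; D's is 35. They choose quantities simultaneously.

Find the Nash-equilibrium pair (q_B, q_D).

40, 34.5

Firm B's profit: π = q_B(322 − 3q_B − 2q_D) − 13q_B.
∂π/∂q_B = 309 − 6q_B − 2q_D = 0 ⇒ q_B = 51.5 − (1/3)q_D.
Similarly q_D = 287/6 − (1/3)q_B.
Substituting the second reaction function into the first: q_B = 51.5 − (1/3)(287/6 − (1/3)q_B), which gives (8/9)q_B = 320/9 ⇒ q_B = 40.
Then q_D = 287/6 − (1/3)·40 = 34.5.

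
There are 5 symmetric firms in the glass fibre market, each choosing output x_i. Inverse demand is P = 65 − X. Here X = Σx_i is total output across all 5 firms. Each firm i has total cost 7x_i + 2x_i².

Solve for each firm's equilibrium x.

5.8

A representative firm's profit is π_i = x_i(65 − X) − 7x_i − 2x_i², with X = x_i + Σ_{j≠i} x_j.
First-order condition: 58 − 6x_i − Σ_{j≠i} x_j = 0.
With identical firms, set every x_j = x: then 58 − 6x − 4x = 0, i.e. x = 58/10 = 5.8.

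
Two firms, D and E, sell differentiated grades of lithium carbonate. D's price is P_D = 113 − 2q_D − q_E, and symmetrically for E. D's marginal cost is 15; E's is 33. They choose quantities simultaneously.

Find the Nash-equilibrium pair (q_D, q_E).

20.8, 14.8

Firm D's profit: π = q_D(113 − 2q_D − q_E) − 15q_D.
∂π/∂q_D = 98 − 4q_D − q_E = 0 ⇒ q_D = 24.5 − 0.25q_E.
Similarly q_E = 20 − 0.25q_D.
Solving the two reaction functions simultaneously: (1 − (−0.25)(−0.25))q_D = 24.5 − 0.25·20, so 0.9375q_D = 19.5 and q_D = 20.8.
Then q_E = 20 − 0.25·20.8 = 14.8.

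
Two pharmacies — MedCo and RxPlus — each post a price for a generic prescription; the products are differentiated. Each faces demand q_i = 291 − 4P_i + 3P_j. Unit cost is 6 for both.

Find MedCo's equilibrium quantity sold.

228

MedCo's profit: π = (P_{MedCo} − 6)(291 − 4P_{MedCo} + 3P_{RxPlus}).
∂π/∂P_{MedCo} = 315 − 8P_{MedCo} + 3P_{RxPlus} = 0 ⇒ P_{MedCo} = 39.375 + 0.375P_{RxPlus}.
The game is symmetric, so in equilibrium P_{RxPlus} = P_{MedCo}: the reaction function gives 0.625P_{MedCo} = 39.375, hence P_{MedCo} = 63.
q_{MedCo} = 291 − 4·63 + 3·63 = 228.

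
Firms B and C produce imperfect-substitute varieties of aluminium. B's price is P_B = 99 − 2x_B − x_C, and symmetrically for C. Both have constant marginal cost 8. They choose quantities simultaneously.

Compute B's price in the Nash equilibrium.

44.4

Firm B's profit: π = x_B(99 − 2x_B − x_C) − 8x_B.
∂π/∂x_B = 91 − 4x_B − x_C = 0 ⇒ x_B = 22.75 − 0.25x_C.
The game is symmetric, so in equilibrium x_C = x_B: the reaction function gives 1.25x_B = 22.75, hence x_B = 18.2.
P_B = 99 − 2·18.2 − 18.2 = 44.4.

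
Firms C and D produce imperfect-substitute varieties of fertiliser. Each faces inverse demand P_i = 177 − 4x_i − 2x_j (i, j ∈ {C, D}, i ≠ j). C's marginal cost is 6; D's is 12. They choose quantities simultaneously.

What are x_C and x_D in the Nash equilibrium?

Firm C's profit: π = x_C(177 − 4x_C − 2x_D) − 6x_C.
∂π/∂x_C = 171 − 8x_C − 2x_D = 0 ⇒ x_C = 21.375 − 0.25x_D.
Similarly x_D = 20.625 − 0.25x_C.
Solving the two reaction functions simultaneously: (1 − (−0.25)(−0.25))x_C = 21.375 − 0.25·20.625, so 0.9375x_C = 519/32 and x_C = 17.3.
Then x_D = 20.625 − 0.25·17.3 = 16.3.

17.3, 16.3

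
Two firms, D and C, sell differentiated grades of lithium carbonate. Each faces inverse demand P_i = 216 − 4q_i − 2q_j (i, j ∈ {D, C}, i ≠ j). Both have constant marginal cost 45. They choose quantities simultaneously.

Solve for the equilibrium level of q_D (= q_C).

17.1

Firm D's profit: π = q_D(216 − 4q_D − 2q_C) − 45q_D.
∂π/∂q_D = 171 − 8q_D − 2q_C = 0 ⇒ q_D = 21.375 − 0.25q_C.
The game is symmetric, so in equilibrium q_C = q_D: the reaction function gives 1.25q_D = 21.375, hence q_D = 17.1.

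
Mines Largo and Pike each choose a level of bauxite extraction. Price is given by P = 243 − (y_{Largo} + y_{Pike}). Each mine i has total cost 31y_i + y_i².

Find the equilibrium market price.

Mine Largo's profit: π = y_{Largo}(243 − (y_{Largo} + y_{Pike})) − 31y_{Largo} − y_{Largo}².
∂π/∂y_{Largo} = 212 − 4y_{Largo} − y_{Pike} = 0, so y_{Largo} = 53 − 0.25y_{Pike}.
Setting y_{Largo} = y_{Pike} in the reaction function: y_{Largo} = 53 − 0.25y_{Largo}, so y_{Largo} = 53 / 1.25 = 42.4.
Equilibrium price: P = 243 − 84.8 = 158.2.

158.2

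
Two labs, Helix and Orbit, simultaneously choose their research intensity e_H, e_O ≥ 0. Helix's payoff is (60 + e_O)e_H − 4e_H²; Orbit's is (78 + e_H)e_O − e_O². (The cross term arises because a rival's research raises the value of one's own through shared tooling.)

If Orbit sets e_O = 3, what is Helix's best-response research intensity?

Expanding Helix's payoff: 60e_H + e_Oe_H − 4e_H².
∂π/∂e_H = 60 + e_O − 8e_H = 0, so e_H = 7.5 + 0.125e_O.
At e_O = 3: e_H = 7.5 + 0.125·3 = 7.875.

7.875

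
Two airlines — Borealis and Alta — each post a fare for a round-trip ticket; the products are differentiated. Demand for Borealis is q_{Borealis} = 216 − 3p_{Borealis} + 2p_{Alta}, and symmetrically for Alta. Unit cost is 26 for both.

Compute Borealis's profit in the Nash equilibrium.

Borealis's profit: π = (p_{Borealis} − 26)(216 − 3p_{Borealis} + 2p_{Alta}).
∂π/∂p_{Borealis} = 294 − 6p_{Borealis} + 2p_{Alta} = 0 ⇒ p_{Borealis} = 49 + (1/3)p_{Alta}.
Setting p_{Borealis} = p_{Alta} in the reaction function: p_{Borealis} = 49 + (1/3)p_{Borealis}, so p_{Borealis} = 49 / (2/3) = 73.5.
q_{Borealis} = 216 − 3·73.5 + 2·73.5 = 142.5.
Profit = (73.5 − 26)·142.5 = 6768.75.

6768.75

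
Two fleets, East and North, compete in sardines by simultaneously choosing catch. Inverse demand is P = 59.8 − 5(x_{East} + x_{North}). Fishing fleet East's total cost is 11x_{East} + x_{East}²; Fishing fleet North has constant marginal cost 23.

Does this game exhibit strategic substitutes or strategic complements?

Fishing fleet East's profit: π = x_{East}(59.8 − 5(x_{East} + x_{North})) − 11x_{East} − x_{East}².
∂π/∂x_{East} = 48.8 − 12x_{East} − 5x_{North} = 0, so x_{East} = 61/15 − (5/12)x_{North}.
The best-response slope dx_{East}/dx_{North} = −5/12 < 0: the reaction function is downward-sloping, so the choices are strategic substitutes.

strategic substitutes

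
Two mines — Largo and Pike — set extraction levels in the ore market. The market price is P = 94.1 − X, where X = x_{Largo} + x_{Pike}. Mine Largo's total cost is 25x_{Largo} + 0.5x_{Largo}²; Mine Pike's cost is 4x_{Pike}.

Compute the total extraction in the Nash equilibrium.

49.86

Mine Largo's profit: π = x_{Largo}(94.1 − (x_{Largo} + x_{Pike})) − 25x_{Largo} − 0.5x_{Largo}².
∂π/∂x_{Largo} = 69.1 − 3x_{Largo} − x_{Pike} = 0, so x_{Largo} = 691/30 − (1/3)x_{Pike}.
For Pike: ∂π/∂x_{Pike} = 90.1 − 2x_{Pike} − x_{Largo} = 0 ⇒ x_{Pike} = 45.05 − 0.5x_{Largo}.
Substituting the second reaction function into the first: x_{Largo} = 691/30 − (1/3)(45.05 − 0.5x_{Largo}), which gives (5/6)x_{Largo} = 481/60 ⇒ x_{Largo} = 9.62.
Then x_{Pike} = 45.05 − 0.5·9.62 = 40.24.
Total extraction: 9.62 + 40.24 = 49.86.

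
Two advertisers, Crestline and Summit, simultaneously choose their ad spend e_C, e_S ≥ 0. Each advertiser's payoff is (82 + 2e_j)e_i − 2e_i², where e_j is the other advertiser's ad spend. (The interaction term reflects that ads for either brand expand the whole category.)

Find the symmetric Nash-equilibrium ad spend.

Crestline's payoff is (82 + 2e_S)e_C − 2e_C².
∂π/∂e_C = 82 + 2e_S − 4e_C = 0, so e_C = 20.5 + 0.5e_S.
Setting e_C = e_S in the reaction function: e_C = 20.5 + 0.5e_C, so e_C = 20.5 / 0.5 = 41.

41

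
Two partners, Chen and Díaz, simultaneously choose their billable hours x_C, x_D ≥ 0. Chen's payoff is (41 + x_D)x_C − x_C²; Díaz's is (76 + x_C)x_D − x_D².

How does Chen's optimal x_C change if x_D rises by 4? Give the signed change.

2

Expanding Chen's payoff: 41x_C + x_Dx_C − x_C².
∂π/∂x_C = 41 + x_D − 2x_C = 0, so x_C = 20.5 + 0.5x_D.
The reaction-function slope is 0.5, so a 4-unit rise in x_D moves x_C by 0.5 × 4 = 2. Chen's best response rises — the actions are strategic complements.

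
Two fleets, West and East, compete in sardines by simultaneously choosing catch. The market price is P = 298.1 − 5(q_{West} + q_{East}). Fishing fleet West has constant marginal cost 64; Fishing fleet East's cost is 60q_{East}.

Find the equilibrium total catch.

31.48

Fishing fleet West's profit: π = q_{West}(298.1 − 5(q_{West} + q_{East})) − 64q_{West}.
∂π/∂q_{West} = 234.1 − 10q_{West} − 5q_{East} = 0, so q_{West} = 23.41 − 0.5q_{East}.
By the same steps for East: q_{East} = 23.81 − 0.5q_{West}.
Solving the two reaction functions simultaneously: (1 − (−0.5)(−0.5))q_{West} = 23.41 − 0.5·23.81, so 0.75q_{West} = 11.505 and q_{West} = 15.34.
Then q_{East} = 23.81 − 0.5·15.34 = 16.14.
Total catch: 15.34 + 16.14 = 31.48.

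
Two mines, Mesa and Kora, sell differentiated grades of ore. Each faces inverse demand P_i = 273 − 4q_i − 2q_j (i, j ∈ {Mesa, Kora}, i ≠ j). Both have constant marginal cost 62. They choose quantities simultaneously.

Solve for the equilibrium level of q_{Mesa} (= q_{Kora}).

Mine Mesa's profit: π = q_{Mesa}(273 − 4q_{Mesa} − 2q_{Kora}) − 62q_{Mesa}.
∂π/∂q_{Mesa} = 211 − 8q_{Mesa} − 2q_{Kora} = 0 ⇒ q_{Mesa} = 26.375 − 0.25q_{Kora}.
Setting q_{Mesa} = q_{Kora} in the reaction function: q_{Mesa} = 26.375 − 0.25q_{Mesa}, so q_{Mesa} = 26.375 / 1.25 = 21.1.

21.1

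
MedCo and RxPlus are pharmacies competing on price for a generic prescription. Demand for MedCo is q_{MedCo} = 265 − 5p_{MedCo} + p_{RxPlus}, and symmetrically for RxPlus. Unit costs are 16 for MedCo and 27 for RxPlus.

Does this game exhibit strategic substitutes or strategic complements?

strategic complements

MedCo's profit: π = (p_{MedCo} − 16)(265 − 5p_{MedCo} + p_{RxPlus}).
∂π/∂p_{MedCo} = 345 − 10p_{MedCo} + p_{RxPlus} = 0 ⇒ p_{MedCo} = 34.5 + 0.1p_{RxPlus}.
The best-response slope dp_{MedCo}/dp_{RxPlus} = 0.1 > 0: the reaction function is upward-sloping, so the choices are strategic complements.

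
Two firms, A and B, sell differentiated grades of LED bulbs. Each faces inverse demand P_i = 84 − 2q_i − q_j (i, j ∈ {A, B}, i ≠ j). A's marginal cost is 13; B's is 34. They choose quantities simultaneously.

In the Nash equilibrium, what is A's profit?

Firm A's profit: π = q_A(84 − 2q_A − q_B) − 13q_A.
∂π/∂q_A = 71 − 4q_A − q_B = 0 ⇒ q_A = 17.75 − 0.25q_B.
Similarly q_B = 12.5 − 0.25q_A.
Plugging q_B into A's best response: q_A = 17.75 − 0.25(12.5 − 0.25q_A) ⇒ 0.9375q_A = 14.625, so q_A = 15.6.
Then q_B = 12.5 − 0.25·15.6 = 8.6.
P_A = 84 − 2·15.6 − 8.6 = 44.2.
Profit = (44.2 − 13)·15.6 = 486.72.

486.72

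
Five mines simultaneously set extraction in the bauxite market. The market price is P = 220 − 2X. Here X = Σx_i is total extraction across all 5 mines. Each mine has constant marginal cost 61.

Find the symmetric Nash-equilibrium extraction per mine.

A representative mine's profit is π_i = x_i(220 − 2X) − 61x_i, with X = x_i + Σ_{j≠i} x_j.
First-order condition: 159 − 4x_i − 2Σ_{j≠i} x_j = 0.
Imposing symmetry (x_j = x for all j) turns Σ_{j≠i} x_j into 4x, so 159 = 12x and x = 13.25.

13.25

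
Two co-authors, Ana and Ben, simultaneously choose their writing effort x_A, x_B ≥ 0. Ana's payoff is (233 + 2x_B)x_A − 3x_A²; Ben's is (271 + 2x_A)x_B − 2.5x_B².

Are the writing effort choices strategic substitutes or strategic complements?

Expanding Ana's payoff: 233x_A + 2x_Bx_A − 3x_A².
∂π/∂x_A = 233 + 2x_B − 6x_A = 0, so x_A = 233/6 + (1/3)x_B.
The best-response slope dx_A/dx_B = 1/3 > 0: the reaction function is upward-sloping, so the choices are strategic complements.

strategic complements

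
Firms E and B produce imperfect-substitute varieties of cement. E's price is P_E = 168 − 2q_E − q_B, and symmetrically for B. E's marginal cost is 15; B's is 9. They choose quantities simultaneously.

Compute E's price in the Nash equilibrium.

Firm E's profit: π = q_E(168 − 2q_E − q_B) − 15q_E.
∂π/∂q_E = 153 − 4q_E − q_B = 0 ⇒ q_E = 38.25 − 0.25q_B.
Similarly q_B = 39.75 − 0.25q_E.
Plugging q_B into E's best response: q_E = 38.25 − 0.25(39.75 − 0.25q_E) ⇒ 0.9375q_E = 28.3125, so q_E = 30.2.
Then q_B = 39.75 − 0.25·30.2 = 32.2.
P_E = 168 − 2·30.2 − 32.2 = 75.4.

75.4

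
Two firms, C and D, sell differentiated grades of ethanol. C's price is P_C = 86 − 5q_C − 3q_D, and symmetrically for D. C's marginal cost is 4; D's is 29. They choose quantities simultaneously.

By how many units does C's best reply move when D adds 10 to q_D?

-3

Firm C's profit: π = q_C(86 − 5q_C − 3q_D) − 4q_C.
∂π/∂q_C = 82 − 10q_C − 3q_D = 0 ⇒ q_C = 8.2 − 0.3q_D.
The reaction-function slope is −0.3, so a 10-unit rise in q_D moves q_C by −0.3 × 10 = −3. C's best response falls — the actions are strategic substitutes.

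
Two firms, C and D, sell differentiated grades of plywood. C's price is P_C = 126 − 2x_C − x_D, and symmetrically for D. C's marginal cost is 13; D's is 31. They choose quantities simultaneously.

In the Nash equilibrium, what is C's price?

60.6

Firm C's profit: π = x_C(126 − 2x_C − x_D) − 13x_C.
∂π/∂x_C = 113 − 4x_C − x_D = 0 ⇒ x_C = 28.25 − 0.25x_D.
Similarly x_D = 23.75 − 0.25x_C.
Substituting the second reaction function into the first: x_C = 28.25 − 0.25(23.75 − 0.25x_C), which gives 0.9375x_C = 22.3125 ⇒ x_C = 23.8.
Then x_D = 23.75 − 0.25·23.8 = 17.8.
P_C = 126 − 2·23.8 − 17.8 = 60.6.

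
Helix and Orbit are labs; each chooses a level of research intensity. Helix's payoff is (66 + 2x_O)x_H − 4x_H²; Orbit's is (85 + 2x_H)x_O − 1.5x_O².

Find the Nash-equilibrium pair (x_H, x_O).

Expanding Helix's payoff: 66x_H + 2x_Ox_H − 4x_H².
∂π/∂x_H = 66 + 2x_O − 8x_H = 0, so x_H = 8.25 + 0.25x_O.
Likewise for Orbit: x_O = 85/3 + (2/3)x_H.
Solving the two reaction functions simultaneously: (1 − (0.25)(2/3))x_H = 8.25 + 0.25·(85/3), so (5/6)x_H = 46/3 and x_H = 18.4.
Then x_O = 85/3 + (2/3)·18.4 = 40.6.

18.4, 40.6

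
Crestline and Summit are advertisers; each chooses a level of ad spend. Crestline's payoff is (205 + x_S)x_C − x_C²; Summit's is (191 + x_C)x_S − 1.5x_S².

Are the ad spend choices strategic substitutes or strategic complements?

strategic complements

Expanding Crestline's payoff: 205x_C + x_Sx_C − x_C².
∂π/∂x_C = 205 + x_S − 2x_C = 0, so x_C = 102.5 + 0.5x_S.
The best-response slope dx_C/dx_S = 0.5 > 0: the reaction function is upward-sloping, so the choices are strategic complements.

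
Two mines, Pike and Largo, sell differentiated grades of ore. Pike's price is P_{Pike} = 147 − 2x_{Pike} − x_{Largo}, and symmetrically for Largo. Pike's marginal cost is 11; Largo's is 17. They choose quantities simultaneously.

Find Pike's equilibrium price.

Mine Pike's profit: π = x_{Pike}(147 − 2x_{Pike} − x_{Largo}) − 11x_{Pike}.
∂π/∂x_{Pike} = 136 − 4x_{Pike} − x_{Largo} = 0 ⇒ x_{Pike} = 34 − 0.25x_{Largo}.
Similarly x_{Largo} = 32.5 − 0.25x_{Pike}.
Substituting the second reaction function into the first: x_{Pike} = 34 − 0.25(32.5 − 0.25x_{Pike}), which gives 0.9375x_{Pike} = 25.875 ⇒ x_{Pike} = 27.6.
Then x_{Largo} = 32.5 − 0.25·27.6 = 25.6.
P_{Pike} = 147 − 2·27.6 − 25.6 = 66.2.

66.2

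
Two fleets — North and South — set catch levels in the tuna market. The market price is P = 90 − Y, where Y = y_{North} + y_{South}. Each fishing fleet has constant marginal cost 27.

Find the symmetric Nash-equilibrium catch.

Fishing fleet North's profit: π = y_{North}(90 − (y_{North} + y_{South})) − 27y_{North}.
∂π/∂y_{North} = 63 − 2y_{North} − y_{South} = 0, so y_{North} = 31.5 − 0.5y_{South}.
By symmetry y_{South} = y_{North}; substituting into the reaction function, 1.5y_{North} = 31.5 and y_{North} = 21.

21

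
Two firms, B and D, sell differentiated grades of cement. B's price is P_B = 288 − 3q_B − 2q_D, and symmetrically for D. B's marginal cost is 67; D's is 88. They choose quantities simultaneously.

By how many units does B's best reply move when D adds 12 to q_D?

-4

Firm B's profit: π = q_B(288 − 3q_B − 2q_D) − 67q_B.
∂π/∂q_B = 221 − 6q_B − 2q_D = 0 ⇒ q_B = 221/6 − (1/3)q_D.
The reaction-function slope is −1/3, so a 12-unit rise in q_D moves q_B by −1/3 × 12 = −4. B's best response falls — the actions are strategic substitutes.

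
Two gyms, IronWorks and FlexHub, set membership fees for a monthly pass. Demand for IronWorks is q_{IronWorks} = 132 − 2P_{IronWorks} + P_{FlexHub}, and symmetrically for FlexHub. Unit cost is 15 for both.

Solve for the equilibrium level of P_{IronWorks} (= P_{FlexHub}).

54

IronWorks's profit: π = (P_{IronWorks} − 15)(132 − 2P_{IronWorks} + P_{FlexHub}).
∂π/∂P_{IronWorks} = 162 − 4P_{IronWorks} + P_{FlexHub} = 0 ⇒ P_{IronWorks} = 40.5 + 0.25P_{FlexHub}.
Setting P_{IronWorks} = P_{FlexHub} in the reaction function: P_{IronWorks} = 40.5 + 0.25P_{IronWorks}, so P_{IronWorks} = 40.5 / 0.75 = 54.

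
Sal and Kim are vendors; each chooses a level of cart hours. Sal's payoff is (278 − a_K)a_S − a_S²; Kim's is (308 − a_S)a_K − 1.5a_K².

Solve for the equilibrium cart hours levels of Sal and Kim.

Expanding Sal's payoff: 278a_S − a_Ka_S − a_S².
∂π/∂a_S = 278 − a_K − 2a_S = 0, so a_S = 139 − 0.5a_K.
Likewise for Kim: a_K = 308/3 − (1/3)a_S.
Substituting the second reaction function into the first: a_S = 139 − 0.5(308/3 − (1/3)a_S), which gives (5/6)a_S = 263/3 ⇒ a_S = 105.2.
Then a_K = 308/3 − (1/3)·105.2 = 67.6.

105.2, 67.6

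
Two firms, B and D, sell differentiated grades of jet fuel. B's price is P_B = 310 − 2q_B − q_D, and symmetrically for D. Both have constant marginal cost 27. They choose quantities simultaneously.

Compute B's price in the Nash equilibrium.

140.2

Firm B's profit: π = q_B(310 − 2q_B − q_D) − 27q_B.
∂π/∂q_B = 283 − 4q_B − q_D = 0 ⇒ q_B = 70.75 − 0.25q_D.
The game is symmetric, so in equilibrium q_D = q_B: the reaction function gives 1.25q_B = 70.75, hence q_B = 56.6.
P_B = 310 − 2·56.6 − 56.6 = 140.2.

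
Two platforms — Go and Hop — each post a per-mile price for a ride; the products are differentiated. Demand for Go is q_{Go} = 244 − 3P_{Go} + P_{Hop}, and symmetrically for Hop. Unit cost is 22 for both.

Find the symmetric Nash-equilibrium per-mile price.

62

Go's profit: π = (P_{Go} − 22)(244 − 3P_{Go} + P_{Hop}).
∂π/∂P_{Go} = 310 − 6P_{Go} + P_{Hop} = 0 ⇒ P_{Go} = 155/3 + (1/6)P_{Hop}.
Setting P_{Go} = P_{Hop} in the reaction function: P_{Go} = 155/3 + (1/6)P_{Go}, so P_{Go} = (155/3) / (5/6) = 62.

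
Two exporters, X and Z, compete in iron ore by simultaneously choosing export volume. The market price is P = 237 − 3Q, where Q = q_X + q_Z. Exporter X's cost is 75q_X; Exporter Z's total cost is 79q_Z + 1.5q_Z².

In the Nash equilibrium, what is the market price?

140.6

Exporter X's profit: π = q_X(237 − 3(q_X + q_Z)) − 75q_X.
∂π/∂q_X = 162 − 6q_X − 3q_Z = 0, so q_X = 27 − 0.5q_Z.
For Z: ∂π/∂q_Z = 158 − 9q_Z − 3q_X = 0 ⇒ q_Z = 158/9 − (1/3)q_X.
Plugging q_Z into X's best response: q_X = 27 − 0.5(158/9 − (1/3)q_X) ⇒ (5/6)q_X = 164/9, so q_X = 328/15.
Then q_Z = 158/9 − (1/3)·(328/15) = 154/15.
Equilibrium price: P = 237 − 3·(482/15) = 140.6.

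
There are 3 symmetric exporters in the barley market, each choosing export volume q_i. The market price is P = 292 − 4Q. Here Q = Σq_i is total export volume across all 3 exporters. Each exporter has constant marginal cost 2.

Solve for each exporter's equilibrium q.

18.125

A representative exporter's profit is π_i = q_i(292 − 4Q) − 2q_i, with Q = q_i + Σ_{j≠i} q_j.
First-order condition: 290 − 8q_i − 4Σ_{j≠i} q_j = 0.
Imposing symmetry (q_j = q for all j) turns Σ_{j≠i} q_j into 2q, so 290 = 16q and q = 18.125.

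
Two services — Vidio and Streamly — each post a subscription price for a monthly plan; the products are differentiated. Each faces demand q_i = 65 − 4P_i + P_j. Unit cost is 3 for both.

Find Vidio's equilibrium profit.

Vidio's profit: π = (P_{Vidio} − 3)(65 − 4P_{Vidio} + P_{Streamly}).
∂π/∂P_{Vidio} = 77 − 8P_{Vidio} + P_{Streamly} = 0 ⇒ P_{Vidio} = 9.625 + 0.125P_{Streamly}.
The game is symmetric, so in equilibrium P_{Streamly} = P_{Vidio}: the reaction function gives 0.875P_{Vidio} = 9.625, hence P_{Vidio} = 11.
q_{Vidio} = 65 − 4·11 + 11 = 32.
Profit = (11 − 3)·32 = 256.

256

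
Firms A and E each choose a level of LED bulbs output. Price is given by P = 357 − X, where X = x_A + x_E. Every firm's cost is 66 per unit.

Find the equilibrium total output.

194

Firm A's profit: π = x_A(357 − (x_A + x_E)) − 66x_A.
∂π/∂x_A = 291 − 2x_A − x_E = 0, so x_A = 145.5 − 0.5x_E.
The game is symmetric, so in equilibrium x_E = x_A: the reaction function gives 1.5x_A = 145.5, hence x_A = 97.
Total output: 97 + 97 = 194.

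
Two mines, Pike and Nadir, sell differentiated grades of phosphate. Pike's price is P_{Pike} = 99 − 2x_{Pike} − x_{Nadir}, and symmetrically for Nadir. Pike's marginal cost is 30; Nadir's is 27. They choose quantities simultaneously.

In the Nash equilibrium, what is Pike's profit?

Mine Pike's profit: π = x_{Pike}(99 − 2x_{Pike} − x_{Nadir}) − 30x_{Pike}.
∂π/∂x_{Pike} = 69 − 4x_{Pike} − x_{Nadir} = 0 ⇒ x_{Pike} = 17.25 − 0.25x_{Nadir}.
Similarly x_{Nadir} = 18 − 0.25x_{Pike}.
Solving the two reaction functions simultaneously: (1 − (−0.25)(−0.25))x_{Pike} = 17.25 − 0.25·18, so 0.9375x_{Pike} = 12.75 and x_{Pike} = 13.6.
Then x_{Nadir} = 18 − 0.25·13.6 = 14.6.
P_{Pike} = 99 − 2·13.6 − 14.6 = 57.2.
Profit = (57.2 − 30)·13.6 = 369.92.

369.92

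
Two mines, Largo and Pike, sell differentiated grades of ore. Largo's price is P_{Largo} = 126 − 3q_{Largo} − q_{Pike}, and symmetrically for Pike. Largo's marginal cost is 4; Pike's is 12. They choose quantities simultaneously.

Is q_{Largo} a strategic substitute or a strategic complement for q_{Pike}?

strategic substitutes

Mine Largo's profit: π = q_{Largo}(126 − 3q_{Largo} − q_{Pike}) − 4q_{Largo}.
∂π/∂q_{Largo} = 122 − 6q_{Largo} − q_{Pike} = 0 ⇒ q_{Largo} = 61/3 − (1/6)q_{Pike}.
The best-response slope dq_{Largo}/dq_{Pike} = −1/6 < 0: the reaction function is downward-sloping, so the choices are strategic substitutes.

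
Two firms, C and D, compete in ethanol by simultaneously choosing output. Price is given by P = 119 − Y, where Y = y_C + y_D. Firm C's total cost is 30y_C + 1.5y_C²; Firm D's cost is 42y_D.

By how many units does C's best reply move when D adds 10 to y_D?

-2

Firm C's profit: π = y_C(119 − (y_C + y_D)) − 30y_C − 1.5y_C².
∂π/∂y_C = 89 − 5y_C − y_D = 0, so y_C = 17.8 − 0.2y_D.
The reaction-function slope is −0.2, so a 10-unit rise in y_D moves y_C by −0.2 × 10 = −2. C's best response falls — the actions are strategic substitutes.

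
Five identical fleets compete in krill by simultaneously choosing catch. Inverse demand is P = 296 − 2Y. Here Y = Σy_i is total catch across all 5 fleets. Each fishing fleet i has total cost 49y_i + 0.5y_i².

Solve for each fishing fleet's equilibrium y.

19

A representative fishing fleet's profit is π_i = y_i(296 − 2Y) − 49y_i − 0.5y_i², with Y = y_i + Σ_{j≠i} y_j.
First-order condition: 247 − 5y_i − 2Σ_{j≠i} y_j = 0.
Imposing symmetry (y_j = y for all j) turns Σ_{j≠i} y_j into 4y, so 247 = 13y and y = 19.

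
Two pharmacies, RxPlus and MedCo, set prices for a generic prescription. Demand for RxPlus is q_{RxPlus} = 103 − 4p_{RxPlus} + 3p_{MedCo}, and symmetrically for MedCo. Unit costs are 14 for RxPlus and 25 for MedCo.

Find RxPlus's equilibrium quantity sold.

RxPlus's profit: π = (p_{RxPlus} − 14)(103 − 4p_{RxPlus} + 3p_{MedCo}).
∂π/∂p_{RxPlus} = 159 − 8p_{RxPlus} + 3p_{MedCo} = 0 ⇒ p_{RxPlus} = 19.875 + 0.375p_{MedCo}.
Similarly p_{MedCo} = 25.375 + 0.375p_{RxPlus}.
Solving the two reaction functions simultaneously: (1 − (0.375)(0.375))p_{RxPlus} = 19.875 + 0.375·25.375, so (55/64)p_{RxPlus} = 1881/64 and p_{RxPlus} = 34.2.
Then p_{MedCo} = 25.375 + 0.375·34.2 = 38.2.
q_{RxPlus} = 103 − 4·34.2 + 3·38.2 = 80.8.

80.8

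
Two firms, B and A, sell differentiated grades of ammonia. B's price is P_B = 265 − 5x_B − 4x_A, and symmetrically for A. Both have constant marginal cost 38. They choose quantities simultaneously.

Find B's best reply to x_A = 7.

19.9

Firm B's profit: π = x_B(265 − 5x_B − 4x_A) − 38x_B.
∂π/∂x_B = 227 − 10x_B − 4x_A = 0 ⇒ x_B = 22.7 − 0.4x_A.
At x_A = 7: x_B = 22.7 − 0.4·7 = 19.9.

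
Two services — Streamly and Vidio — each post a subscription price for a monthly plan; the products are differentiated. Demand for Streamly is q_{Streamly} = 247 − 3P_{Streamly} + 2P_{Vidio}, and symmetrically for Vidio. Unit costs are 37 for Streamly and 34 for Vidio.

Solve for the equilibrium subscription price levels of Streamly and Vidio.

Streamly's profit: π = (P_{Streamly} − 37)(247 − 3P_{Streamly} + 2P_{Vidio}).
∂π/∂P_{Streamly} = 358 − 6P_{Streamly} + 2P_{Vidio} = 0 ⇒ P_{Streamly} = 179/3 + (1/3)P_{Vidio}.
Similarly P_{Vidio} = 349/6 + (1/3)P_{Streamly}.
Plugging P_{Vidio} into Streamly's best response: P_{Streamly} = 179/3 + (1/3)(349/6 + (1/3)P_{Streamly}) ⇒ (8/9)P_{Streamly} = 1423/18, so P_{Streamly} = 88.9375.
Then P_{Vidio} = 349/6 + (1/3)·88.9375 = 87.8125.

88.9375, 87.8125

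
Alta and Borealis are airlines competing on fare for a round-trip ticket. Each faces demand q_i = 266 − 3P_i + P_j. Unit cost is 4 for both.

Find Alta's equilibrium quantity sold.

Alta's profit: π = (P_{Alta} − 4)(266 − 3P_{Alta} + P_{Borealis}).
∂π/∂P_{Alta} = 278 − 6P_{Alta} + P_{Borealis} = 0 ⇒ P_{Alta} = 139/3 + (1/6)P_{Borealis}.
By symmetry P_{Borealis} = P_{Alta}; substituting into the reaction function, (5/6)P_{Alta} = 139/3 and P_{Alta} = 55.6.
q_{Alta} = 266 − 3·55.6 + 55.6 = 154.8.

154.8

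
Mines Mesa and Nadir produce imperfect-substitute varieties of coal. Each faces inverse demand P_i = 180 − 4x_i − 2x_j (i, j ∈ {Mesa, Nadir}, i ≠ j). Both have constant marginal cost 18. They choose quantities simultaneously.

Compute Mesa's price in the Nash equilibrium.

82.8

Mine Mesa's profit: π = x_{Mesa}(180 − 4x_{Mesa} − 2x_{Nadir}) − 18x_{Mesa}.
∂π/∂x_{Mesa} = 162 − 8x_{Mesa} − 2x_{Nadir} = 0 ⇒ x_{Mesa} = 20.25 − 0.25x_{Nadir}.
By symmetry x_{Nadir} = x_{Mesa}; substituting into the reaction function, 1.25x_{Mesa} = 20.25 and x_{Mesa} = 16.2.
P_{Mesa} = 180 − 4·16.2 − 2·16.2 = 82.8.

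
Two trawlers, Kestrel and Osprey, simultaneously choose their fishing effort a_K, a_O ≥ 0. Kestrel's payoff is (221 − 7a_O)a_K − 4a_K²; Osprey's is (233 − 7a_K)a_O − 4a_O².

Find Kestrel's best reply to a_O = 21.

Expanding Kestrel's payoff: 221a_K − 7a_Oa_K − 4a_K².
∂π/∂a_K = 221 − 7a_O − 8a_K = 0, so a_K = 27.625 − 0.875a_O.
At a_O = 21: a_K = 27.625 − 0.875·21 = 9.25.

9.25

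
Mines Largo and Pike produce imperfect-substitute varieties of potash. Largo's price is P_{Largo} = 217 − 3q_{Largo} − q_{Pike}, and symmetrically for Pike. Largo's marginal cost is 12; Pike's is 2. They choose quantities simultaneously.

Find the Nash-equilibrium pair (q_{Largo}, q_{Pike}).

29, 31

Mine Largo's profit: π = q_{Largo}(217 − 3q_{Largo} − q_{Pike}) − 12q_{Largo}.
∂π/∂q_{Largo} = 205 − 6q_{Largo} − q_{Pike} = 0 ⇒ q_{Largo} = 205/6 − (1/6)q_{Pike}.
Similarly q_{Pike} = 215/6 − (1/6)q_{Largo}.
Plugging q_{Pike} into Largo's best response: q_{Largo} = 205/6 − (1/6)(215/6 − (1/6)q_{Largo}) ⇒ (35/36)q_{Largo} = 1015/36, so q_{Largo} = 29.
Then q_{Pike} = 215/6 − (1/6)·29 = 31.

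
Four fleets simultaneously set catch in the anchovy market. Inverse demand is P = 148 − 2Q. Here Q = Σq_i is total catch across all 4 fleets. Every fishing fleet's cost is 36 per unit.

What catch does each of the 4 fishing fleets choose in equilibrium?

11.2

A representative fishing fleet's profit is π_i = q_i(148 − 2Q) − 36q_i, with Q = q_i + Σ_{j≠i} q_j.
First-order condition: 112 − 4q_i − 2Σ_{j≠i} q_j = 0.
With identical fishing fleets, set every q_j = q: then 112 − 4q − 6q = 0, i.e. q = 112/10 = 11.2.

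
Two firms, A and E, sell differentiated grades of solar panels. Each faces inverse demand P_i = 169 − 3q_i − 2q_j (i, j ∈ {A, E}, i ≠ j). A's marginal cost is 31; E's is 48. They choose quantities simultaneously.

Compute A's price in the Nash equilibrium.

Firm A's profit: π = q_A(169 − 3q_A − 2q_E) − 31q_A.
∂π/∂q_A = 138 − 6q_A − 2q_E = 0 ⇒ q_A = 23 − (1/3)q_E.
Similarly q_E = 121/6 − (1/3)q_A.
Solving the two reaction functions simultaneously: (1 − (−1/3)(−1/3))q_A = 23 − (1/3)·(121/6), so (8/9)q_A = 293/18 and q_A = 18.3125.
Then q_E = 121/6 − (1/3)·18.3125 = 14.0625.
P_A = 169 − 3·18.3125 − 2·14.0625 = 85.9375.

85.9375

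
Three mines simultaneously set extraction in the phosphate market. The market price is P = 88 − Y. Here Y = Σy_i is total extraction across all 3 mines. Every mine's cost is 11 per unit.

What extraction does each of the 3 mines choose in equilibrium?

19.25

A representative mine's profit is π_i = y_i(88 − Y) − 11y_i, with Y = y_i + Σ_{j≠i} y_j.
First-order condition: 77 − 2y_i − Σ_{j≠i} y_j = 0.
Imposing symmetry (y_j = y for all j) turns Σ_{j≠i} y_j into 2y, so 77 = 4y and y = 19.25.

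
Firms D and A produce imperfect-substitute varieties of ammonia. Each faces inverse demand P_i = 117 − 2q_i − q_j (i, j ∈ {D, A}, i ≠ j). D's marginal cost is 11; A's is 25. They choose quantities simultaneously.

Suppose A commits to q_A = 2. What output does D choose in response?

Firm D's profit: π = q_D(117 − 2q_D − q_A) − 11q_D.
∂π/∂q_D = 106 − 4q_D − q_A = 0 ⇒ q_D = 26.5 − 0.25q_A.
At q_A = 2: q_D = 26.5 − 0.25·2 = 26.

26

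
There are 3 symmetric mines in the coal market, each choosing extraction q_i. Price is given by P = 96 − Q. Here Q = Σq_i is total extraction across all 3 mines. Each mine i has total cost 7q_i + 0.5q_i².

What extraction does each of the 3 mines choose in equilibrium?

A representative mine's profit is π_i = q_i(96 − Q) − 7q_i − 0.5q_i², with Q = q_i + Σ_{j≠i} q_j.
First-order condition: 89 − 3q_i − Σ_{j≠i} q_j = 0.
In a symmetric equilibrium every mine chooses the same q, so Σ_{j≠i} q_j = 2q. The condition becomes 89 − 5q = 0, giving q = 89/5 = 17.8.

17.8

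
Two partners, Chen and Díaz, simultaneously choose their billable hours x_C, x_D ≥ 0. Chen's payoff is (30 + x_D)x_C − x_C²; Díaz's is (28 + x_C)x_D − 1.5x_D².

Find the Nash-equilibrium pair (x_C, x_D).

Expanding Chen's payoff: 30x_C + x_Dx_C − x_C².
∂π/∂x_C = 30 + x_D − 2x_C = 0, so x_C = 15 + 0.5x_D.
Likewise for Díaz: x_D = 28/3 + (1/3)x_C.
Plugging x_D into Chen's best response: x_C = 15 + 0.5(28/3 + (1/3)x_C) ⇒ (5/6)x_C = 59/3, so x_C = 23.6.
Then x_D = 28/3 + (1/3)·23.6 = 17.2.

23.6, 17.2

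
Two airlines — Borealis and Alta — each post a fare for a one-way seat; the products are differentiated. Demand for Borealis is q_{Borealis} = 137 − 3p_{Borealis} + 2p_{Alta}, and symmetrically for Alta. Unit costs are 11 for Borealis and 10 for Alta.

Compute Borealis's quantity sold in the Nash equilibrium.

Borealis's profit: π = (p_{Borealis} − 11)(137 − 3p_{Borealis} + 2p_{Alta}).
∂π/∂p_{Borealis} = 170 − 6p_{Borealis} + 2p_{Alta} = 0 ⇒ p_{Borealis} = 85/3 + (1/3)p_{Alta}.
Similarly p_{Alta} = 167/6 + (1/3)p_{Borealis}.
Solving the two reaction functions simultaneously: (1 − (1/3)(1/3))p_{Borealis} = 85/3 + (1/3)·(167/6), so (8/9)p_{Borealis} = 677/18 and p_{Borealis} = 42.3125.
Then p_{Alta} = 167/6 + (1/3)·42.3125 = 41.9375.
q_{Borealis} = 137 − 3·42.3125 + 2·41.9375 = 93.9375.

93.9375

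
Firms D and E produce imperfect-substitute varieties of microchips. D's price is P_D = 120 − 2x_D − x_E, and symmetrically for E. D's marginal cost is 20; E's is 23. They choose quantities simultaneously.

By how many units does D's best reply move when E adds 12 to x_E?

Firm D's profit: π = x_D(120 − 2x_D − x_E) − 20x_D.
∂π/∂x_D = 100 − 4x_D − x_E = 0 ⇒ x_D = 25 − 0.25x_E.
The reaction-function slope is −0.25, so a 12-unit rise in x_E moves x_D by −0.25 × 12 = −3. D's best response falls — the actions are strategic substitutes.

-3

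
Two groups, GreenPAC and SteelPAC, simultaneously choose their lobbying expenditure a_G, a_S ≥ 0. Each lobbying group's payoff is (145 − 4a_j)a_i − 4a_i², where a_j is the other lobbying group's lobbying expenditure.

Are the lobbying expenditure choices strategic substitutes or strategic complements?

strategic substitutes

GreenPAC's payoff is (145 − 4a_S)a_G − 4a_G².
∂π/∂a_G = 145 − 4a_S − 8a_G = 0, so a_G = 18.125 − 0.5a_S.
The best-response slope da_G/da_S = −0.5 < 0: the reaction function is downward-sloping, so the choices are strategic substitutes.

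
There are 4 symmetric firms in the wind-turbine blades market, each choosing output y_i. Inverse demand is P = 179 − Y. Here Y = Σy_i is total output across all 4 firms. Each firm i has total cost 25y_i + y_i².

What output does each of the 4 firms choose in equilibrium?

A representative firm's profit is π_i = y_i(179 − Y) − 25y_i − y_i², with Y = y_i + Σ_{j≠i} y_j.
First-order condition: 154 − 4y_i − Σ_{j≠i} y_j = 0.
With identical firms, set every y_j = y: then 154 − 4y − 3y = 0, i.e. y = 154/7 = 22.

22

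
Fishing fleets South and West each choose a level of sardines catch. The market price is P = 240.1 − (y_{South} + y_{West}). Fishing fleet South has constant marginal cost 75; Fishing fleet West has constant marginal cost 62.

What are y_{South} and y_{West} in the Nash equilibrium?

50.7, 63.7

Fishing fleet South's profit: π = y_{South}(240.1 − (y_{South} + y_{West})) − 75y_{South}.
∂π/∂y_{South} = 165.1 − 2y_{South} − y_{West} = 0, so y_{South} = 82.55 − 0.5y_{West}.
By the same steps for West: y_{West} = 89.05 − 0.5y_{South}.
Plugging y_{West} into South's best response: y_{South} = 82.55 − 0.5(89.05 − 0.5y_{South}) ⇒ 0.75y_{South} = 38.025, so y_{South} = 50.7.
Then y_{West} = 89.05 − 0.5·50.7 = 63.7.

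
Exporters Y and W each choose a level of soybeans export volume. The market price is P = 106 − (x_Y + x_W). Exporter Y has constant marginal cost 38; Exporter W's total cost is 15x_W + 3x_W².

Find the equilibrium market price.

Exporter Y's profit: π = x_Y(106 − (x_Y + x_W)) − 38x_Y.
∂π/∂x_Y = 68 − 2x_Y − x_W = 0, so x_Y = 34 − 0.5x_W.
For W: ∂π/∂x_W = 91 − 8x_W − x_Y = 0 ⇒ x_W = 11.375 − 0.125x_Y.
Plugging x_W into Y's best response: x_Y = 34 − 0.5(11.375 − 0.125x_Y) ⇒ 0.9375x_Y = 28.3125, so x_Y = 30.2.
Then x_W = 11.375 − 0.125·30.2 = 7.6.
Equilibrium price: P = 106 − 37.8 = 68.2.

68.2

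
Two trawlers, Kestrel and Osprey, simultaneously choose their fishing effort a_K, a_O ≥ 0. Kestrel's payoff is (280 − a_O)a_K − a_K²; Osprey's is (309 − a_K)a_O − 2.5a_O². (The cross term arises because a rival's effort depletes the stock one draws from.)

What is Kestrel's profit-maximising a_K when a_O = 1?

Expanding Kestrel's payoff: 280a_K − a_Oa_K − a_K².
∂π/∂a_K = 280 − a_O − 2a_K = 0, so a_K = 140 − 0.5a_O.
At a_O = 1: a_K = 140 − 0.5·1 = 139.5.

139.5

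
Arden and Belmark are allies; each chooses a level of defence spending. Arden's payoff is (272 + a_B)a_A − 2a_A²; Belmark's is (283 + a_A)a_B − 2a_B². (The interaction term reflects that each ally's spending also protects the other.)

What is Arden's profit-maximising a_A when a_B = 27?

Expanding Arden's payoff: 272a_A + a_Ba_A − 2a_A².
∂π/∂a_A = 272 + a_B − 4a_A = 0, so a_A = 68 + 0.25a_B.
At a_B = 27: a_A = 68 + 0.25·27 = 74.75.

74.75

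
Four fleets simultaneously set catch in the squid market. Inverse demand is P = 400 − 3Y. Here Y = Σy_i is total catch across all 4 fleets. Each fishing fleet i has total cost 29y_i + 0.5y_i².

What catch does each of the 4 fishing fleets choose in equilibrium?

A representative fishing fleet's profit is π_i = y_i(400 − 3Y) − 29y_i − 0.5y_i², with Y = y_i + Σ_{j≠i} y_j.
First-order condition: 371 − 7y_i − 3Σ_{j≠i} y_j = 0.
With identical fishing fleets, set every y_j = y: then 371 − 7y − 9y = 0, i.e. y = 371/16 = 23.1875.

23.1875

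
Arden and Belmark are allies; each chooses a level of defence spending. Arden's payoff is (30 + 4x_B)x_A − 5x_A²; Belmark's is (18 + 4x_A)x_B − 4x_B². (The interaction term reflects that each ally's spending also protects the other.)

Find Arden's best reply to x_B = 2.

3.8

Expanding Arden's payoff: 30x_A + 4x_Bx_A − 5x_A².
∂π/∂x_A = 30 + 4x_B − 10x_A = 0, so x_A = 3 + 0.4x_B.
At x_B = 2: x_A = 3 + 0.4·2 = 3.8.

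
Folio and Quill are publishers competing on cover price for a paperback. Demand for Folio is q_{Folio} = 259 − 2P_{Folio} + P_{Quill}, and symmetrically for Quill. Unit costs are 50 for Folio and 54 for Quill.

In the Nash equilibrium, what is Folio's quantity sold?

Folio's profit: π = (P_{Folio} − 50)(259 − 2P_{Folio} + P_{Quill}).
∂π/∂P_{Folio} = 359 − 4P_{Folio} + P_{Quill} = 0 ⇒ P_{Folio} = 89.75 + 0.25P_{Quill}.
Similarly P_{Quill} = 91.75 + 0.25P_{Folio}.
Solving the two reaction functions simultaneously: (1 − (0.25)(0.25))P_{Folio} = 89.75 + 0.25·91.75, so 0.9375P_{Folio} = 112.6875 and P_{Folio} = 120.2.
Then P_{Quill} = 91.75 + 0.25·120.2 = 121.8.
q_{Folio} = 259 − 2·120.2 + 121.8 = 140.4.

140.4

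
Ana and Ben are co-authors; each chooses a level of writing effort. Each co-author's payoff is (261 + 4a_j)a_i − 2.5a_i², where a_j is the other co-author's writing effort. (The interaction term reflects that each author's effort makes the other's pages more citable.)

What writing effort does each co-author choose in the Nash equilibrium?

261

Ana's payoff is (261 + 4a_B)a_A − 2.5a_A².
∂π/∂a_A = 261 + 4a_B − 5a_A = 0, so a_A = 52.2 + 0.8a_B.
By symmetry a_B = a_A; substituting into the reaction function, 0.2a_A = 52.2 and a_A = 261.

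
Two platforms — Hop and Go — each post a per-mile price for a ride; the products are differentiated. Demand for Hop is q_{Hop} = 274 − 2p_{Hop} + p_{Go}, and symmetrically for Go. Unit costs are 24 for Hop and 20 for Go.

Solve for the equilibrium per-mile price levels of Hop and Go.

106.8, 105.2

Hop's profit: π = (p_{Hop} − 24)(274 − 2p_{Hop} + p_{Go}).
∂π/∂p_{Hop} = 322 − 4p_{Hop} + p_{Go} = 0 ⇒ p_{Hop} = 80.5 + 0.25p_{Go}.
Similarly p_{Go} = 78.5 + 0.25p_{Hop}.
Plugging p_{Go} into Hop's best response: p_{Hop} = 80.5 + 0.25(78.5 + 0.25p_{Hop}) ⇒ 0.9375p_{Hop} = 100.125, so p_{Hop} = 106.8.
Then p_{Go} = 78.5 + 0.25·106.8 = 105.2.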